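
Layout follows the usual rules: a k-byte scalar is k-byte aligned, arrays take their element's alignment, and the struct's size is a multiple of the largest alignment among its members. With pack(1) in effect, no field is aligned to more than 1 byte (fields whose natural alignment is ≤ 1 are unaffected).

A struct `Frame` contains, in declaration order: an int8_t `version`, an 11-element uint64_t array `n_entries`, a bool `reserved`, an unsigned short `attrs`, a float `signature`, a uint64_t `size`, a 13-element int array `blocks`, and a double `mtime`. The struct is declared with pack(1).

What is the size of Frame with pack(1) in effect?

164

0..1  version  (1B, 1-aligned)
1..89  n_entries  (88B, 1-aligned)
89..90  reserved  (1B, 1-aligned)
90..92  attrs  (2B, 1-aligned)
92..96  signature  (4B, 1-aligned)
96..104  size  (8B, 1-aligned)
104..156  blocks  (52B, 1-aligned)
156..164  mtime  (8B, 1-aligned)
sizeof = 164, alignof = 1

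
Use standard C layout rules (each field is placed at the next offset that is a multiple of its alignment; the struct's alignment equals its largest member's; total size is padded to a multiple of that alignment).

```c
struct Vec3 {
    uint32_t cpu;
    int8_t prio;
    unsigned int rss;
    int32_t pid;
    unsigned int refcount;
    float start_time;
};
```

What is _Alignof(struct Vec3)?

member alignments: cpu=4, prio=1, rss=4, pid=4, refcount=4, start_time=4
max = 4

4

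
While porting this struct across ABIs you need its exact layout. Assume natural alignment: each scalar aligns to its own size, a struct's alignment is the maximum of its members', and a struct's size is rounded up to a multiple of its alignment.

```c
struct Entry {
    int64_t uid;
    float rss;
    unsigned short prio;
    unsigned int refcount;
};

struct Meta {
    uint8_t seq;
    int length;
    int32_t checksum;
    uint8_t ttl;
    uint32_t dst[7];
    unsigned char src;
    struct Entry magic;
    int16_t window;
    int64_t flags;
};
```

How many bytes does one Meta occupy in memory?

88

Entry: uid at 0 (size 8, align 8) → ends 8; rss at 8 (size 4, align 4) → ends 12; prio at 12 (size 2, align 2) → ends 14; pad 2 to align 4 for refcount; refcount at 16 (size 4, align 4) → ends 20; tail pad 4 to reach multiple of 8; total 24 bytes, alignment 8
seq at 0 (size 1, align 1) → ends 1
pad 3 to align 4 for length
length at 4 (size 4, align 4) → ends 8
checksum at 8 (size 4, align 4) → ends 12
ttl at 12 (size 1, align 1) → ends 13
pad 3 to align 4 for dst
dst at 16 (size 28, align 4) → ends 44
src at 44 (size 1, align 1) → ends 45
pad 3 to align 8 for magic
magic at 48 (size 24, align 8) → ends 72
window at 72 (size 2, align 2) → ends 74
pad 6 to align 8 for flags
flags at 80 (size 8, align 8) → ends 88
total 88 bytes, alignment 8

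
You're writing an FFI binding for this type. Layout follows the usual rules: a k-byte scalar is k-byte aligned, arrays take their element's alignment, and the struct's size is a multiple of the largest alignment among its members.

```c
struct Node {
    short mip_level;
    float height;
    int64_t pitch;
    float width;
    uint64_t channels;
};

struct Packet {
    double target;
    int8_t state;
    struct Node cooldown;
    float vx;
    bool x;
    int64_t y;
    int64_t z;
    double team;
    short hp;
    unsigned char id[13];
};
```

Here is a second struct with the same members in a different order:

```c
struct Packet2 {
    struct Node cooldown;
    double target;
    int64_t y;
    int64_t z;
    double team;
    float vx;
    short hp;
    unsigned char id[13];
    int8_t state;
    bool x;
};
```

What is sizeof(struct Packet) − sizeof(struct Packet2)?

Node: mip_level at 0 (size 2, align 2) → ends 2; pad 2 to align 4 for height; height at 4 (size 4, align 4) → ends 8; pitch at 8 (size 8, align 8) → ends 16; width at 16 (size 4, align 4) → ends 20; pad 4 to align 8 for channels; channels at 24 (size 8, align 8) → ends 32; total 32 bytes, alignment 8
target at 0 (size 8, align 8) → ends 8
state at 8 (size 1, align 1) → ends 9
pad 7 to align 8 for cooldown
cooldown at 16 (size 32, align 8) → ends 48
vx at 48 (size 4, align 4) → ends 52
x at 52 (size 1, align 1) → ends 53
pad 3 to align 8 for y
y at 56 (size 8, align 8) → ends 64
z at 64 (size 8, align 8) → ends 72
team at 72 (size 8, align 8) → ends 80
hp at 80 (size 2, align 2) → ends 82
id at 82 (size 13, align 1) → ends 95
tail pad 1 to reach multiple of 8
total 96 bytes, alignment 8
— Packet2 —
cooldown at 0 (size 32, align 8) → ends 32
target at 32 (size 8, align 8) → ends 40
y at 40 (size 8, align 8) → ends 48
z at 48 (size 8, align 8) → ends 56
team at 56 (size 8, align 8) → ends 64
vx at 64 (size 4, align 4) → ends 68
hp at 68 (size 2, align 2) → ends 70
id at 70 (size 13, align 1) → ends 83
state at 83 (size 1, align 1) → ends 84
x at 84 (size 1, align 1) → ends 85
tail pad 3 to reach multiple of 8
total 88 bytes, alignment 8
96 − 88 = 8

8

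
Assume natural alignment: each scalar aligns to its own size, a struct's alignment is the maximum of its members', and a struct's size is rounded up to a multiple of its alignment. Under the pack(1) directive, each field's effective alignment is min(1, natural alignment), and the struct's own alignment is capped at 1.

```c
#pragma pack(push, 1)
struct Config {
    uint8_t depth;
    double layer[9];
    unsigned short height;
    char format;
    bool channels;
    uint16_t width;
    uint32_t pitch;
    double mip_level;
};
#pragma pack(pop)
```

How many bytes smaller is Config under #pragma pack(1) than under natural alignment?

13

natural layout:
  0..1  depth  (1B, 1-aligned)
  1..8  -- padding (7B)
  8..80  layer  (72B, 8-aligned)
  80..82  height  (2B, 2-aligned)
  82..83  format  (1B, 1-aligned)
  83..84  channels  (1B, 1-aligned)
  84..86  width  (2B, 2-aligned)
  86..88  -- padding (2B)
  88..92  pitch  (4B, 4-aligned)
  92..96  -- padding (4B)
  96..104  mip_level  (8B, 8-aligned)
  sizeof = 104, alignof = 8
packed(1) layout:
  0..1  depth  (1B, 1-aligned)
  1..73  layer  (72B, 1-aligned)
  73..75  height  (2B, 1-aligned)
  75..76  format  (1B, 1-aligned)
  76..77  channels  (1B, 1-aligned)
  77..79  width  (2B, 1-aligned)
  79..83  pitch  (4B, 1-aligned)
  83..91  mip_level  (8B, 1-aligned)
  sizeof = 91, alignof = 1
104 − 91 = 13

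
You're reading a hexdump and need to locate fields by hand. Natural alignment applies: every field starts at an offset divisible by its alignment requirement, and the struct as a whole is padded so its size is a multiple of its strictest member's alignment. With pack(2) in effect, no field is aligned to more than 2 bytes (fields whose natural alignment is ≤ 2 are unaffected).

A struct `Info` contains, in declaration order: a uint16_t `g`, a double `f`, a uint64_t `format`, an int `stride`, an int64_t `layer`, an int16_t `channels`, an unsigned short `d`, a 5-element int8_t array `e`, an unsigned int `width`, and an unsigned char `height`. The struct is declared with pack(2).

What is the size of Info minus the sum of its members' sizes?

2

@0: g [2B, align 2] → 2
@2: f [8B, align 2] → 10
@10: format [8B, align 2] → 18
@18: stride [4B, align 2] → 22
@22: layer [8B, align 2] → 30
@30: channels [2B, align 2] → 32
@32: d [2B, align 2] → 34
@34: e [5B, align 1] → 39
+1 pad (align 2)
@40: width [4B, align 2] → 44
@44: height [1B, align 1] → 45
+1 tail pad (align 2)
size 46, align 2
data bytes 44, size 46 → padding 2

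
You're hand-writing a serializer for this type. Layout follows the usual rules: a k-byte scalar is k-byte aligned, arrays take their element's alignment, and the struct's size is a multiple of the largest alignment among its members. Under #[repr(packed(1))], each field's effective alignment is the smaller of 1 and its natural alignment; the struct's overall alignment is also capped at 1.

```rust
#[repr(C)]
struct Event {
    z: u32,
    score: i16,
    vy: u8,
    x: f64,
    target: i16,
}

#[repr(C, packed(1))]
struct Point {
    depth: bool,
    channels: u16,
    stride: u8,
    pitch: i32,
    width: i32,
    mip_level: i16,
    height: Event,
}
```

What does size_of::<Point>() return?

38 bytes

Event: @0: z [4B, align 4] → 4; @4: score [2B, align 2] → 6; @6: vy [1B, align 1] → 7; +1 pad (align 8); @8: x [8B, align 8] → 16; @16: target [2B, align 2] → 18; +6 tail pad (align 8); size 24, align 8
@0: depth [1B, align 1] → 1
@1: channels [2B, align 1] → 3
@3: stride [1B, align 1] → 4
@4: pitch [4B, align 1] → 8
@8: width [4B, align 1] → 12
@12: mip_level [2B, align 1] → 14
@14: height [24B, align 1] → 38
size 38, align 1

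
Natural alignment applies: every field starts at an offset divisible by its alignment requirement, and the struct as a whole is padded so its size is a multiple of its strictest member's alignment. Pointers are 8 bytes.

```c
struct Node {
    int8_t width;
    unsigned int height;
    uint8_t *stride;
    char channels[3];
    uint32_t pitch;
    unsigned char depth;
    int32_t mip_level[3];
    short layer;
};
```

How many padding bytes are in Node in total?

@0: width [1B, align 1] → 1
+3 pad (align 4)
@4: height [4B, align 4] → 8
@8: stride [8B, align 8] → 16
@16: channels [3B, align 1] → 19
+1 pad (align 4)
@20: pitch [4B, align 4] → 24
@24: depth [1B, align 1] → 25
+3 pad (align 4)
@28: mip_level [12B, align 4] → 40
@40: layer [2B, align 2] → 42
+6 tail pad (align 8)
size 48, align 8
data bytes 35, size 48 → padding 13

13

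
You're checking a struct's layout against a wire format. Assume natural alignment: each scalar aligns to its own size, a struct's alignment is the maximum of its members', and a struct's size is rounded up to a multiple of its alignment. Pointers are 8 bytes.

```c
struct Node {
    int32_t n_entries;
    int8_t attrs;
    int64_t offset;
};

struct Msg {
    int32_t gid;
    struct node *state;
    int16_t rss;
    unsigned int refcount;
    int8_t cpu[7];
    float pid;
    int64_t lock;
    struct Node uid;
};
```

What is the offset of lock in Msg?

Node: 0..4  n_entries  (4B, 4-aligned); 4..5  attrs  (1B, 1-aligned); 5..8  -- padding (3B); 8..16  offset  (8B, 8-aligned); sizeof = 16, alignof = 8
0..4  gid  (4B, 4-aligned)
4..8  -- padding (4B)
8..16  state  (8B, 8-aligned)
16..18  rss  (2B, 2-aligned)
18..20  -- padding (2B)
20..24  refcount  (4B, 4-aligned)
24..31  cpu  (7B, 1-aligned)
31..32  -- padding (1B)
32..36  pid  (4B, 4-aligned)
36..40  -- padding (4B)
40..48  lock  (8B, 8-aligned)

40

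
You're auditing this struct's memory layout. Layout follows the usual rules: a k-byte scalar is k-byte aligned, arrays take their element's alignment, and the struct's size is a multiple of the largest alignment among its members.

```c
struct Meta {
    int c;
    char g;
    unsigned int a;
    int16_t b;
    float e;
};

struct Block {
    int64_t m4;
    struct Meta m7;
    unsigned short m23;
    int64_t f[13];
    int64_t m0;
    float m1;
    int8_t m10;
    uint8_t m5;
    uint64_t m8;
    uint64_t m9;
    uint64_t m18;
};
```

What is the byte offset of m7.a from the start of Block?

16

Meta: c at 0 (size 4, align 4) → ends 4; g at 4 (size 1, align 1) → ends 5; pad 3 to align 4 for a; a at 8 (size 4, align 4) → ends 12; b at 12 (size 2, align 2) → ends 14; pad 2 to align 4 for e; e at 16 (size 4, align 4) → ends 20; total 20 bytes, alignment 4
m4 at 0 (size 8, align 8) → ends 8
m7 at 8 (size 20, align 4) → ends 28
within Meta: a at 8
8 + 8 = 16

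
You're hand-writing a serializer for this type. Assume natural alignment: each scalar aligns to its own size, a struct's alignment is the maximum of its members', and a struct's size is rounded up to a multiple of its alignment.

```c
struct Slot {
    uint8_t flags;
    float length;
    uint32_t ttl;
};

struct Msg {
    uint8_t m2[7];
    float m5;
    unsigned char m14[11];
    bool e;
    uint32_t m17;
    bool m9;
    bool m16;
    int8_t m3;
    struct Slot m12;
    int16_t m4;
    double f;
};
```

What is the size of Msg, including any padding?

Slot: 0..1  flags  (1B, 1-aligned); 1..4  -- padding (3B); 4..8  length  (4B, 4-aligned); 8..12  ttl  (4B, 4-aligned); sizeof = 12, alignof = 4
0..7  m2  (7B, 1-aligned)
7..8  -- padding (1B)
8..12  m5  (4B, 4-aligned)
12..23  m14  (11B, 1-aligned)
23..24  e  (1B, 1-aligned)
24..28  m17  (4B, 4-aligned)
28..29  m9  (1B, 1-aligned)
29..30  m16  (1B, 1-aligned)
30..31  m3  (1B, 1-aligned)
31..32  -- padding (1B)
32..44  m12  (12B, 4-aligned)
44..46  m4  (2B, 2-aligned)
46..48  -- padding (2B)
48..56  f  (8B, 8-aligned)
sizeof = 56, alignof = 8

56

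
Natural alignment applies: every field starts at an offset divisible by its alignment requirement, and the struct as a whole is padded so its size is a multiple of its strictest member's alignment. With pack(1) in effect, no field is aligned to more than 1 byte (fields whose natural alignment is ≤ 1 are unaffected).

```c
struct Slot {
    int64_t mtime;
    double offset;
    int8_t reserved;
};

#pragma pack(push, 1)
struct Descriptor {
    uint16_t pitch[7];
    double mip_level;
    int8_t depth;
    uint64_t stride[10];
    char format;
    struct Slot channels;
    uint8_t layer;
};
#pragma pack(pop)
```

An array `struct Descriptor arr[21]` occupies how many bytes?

2709

Slot: @0: mtime [8B, align 8] → 8; @8: offset [8B, align 8] → 16; @16: reserved [1B, align 1] → 17; +7 tail pad (align 8); size 24, align 8
@0: pitch [14B, align 1] → 14
@14: mip_level [8B, align 1] → 22
@22: depth [1B, align 1] → 23
@23: stride [80B, align 1] → 103
@103: format [1B, align 1] → 104
@104: channels [24B, align 1] → 128
@128: layer [1B, align 1] → 129
size 129, align 1
array of 21: 21 × 129 = 2709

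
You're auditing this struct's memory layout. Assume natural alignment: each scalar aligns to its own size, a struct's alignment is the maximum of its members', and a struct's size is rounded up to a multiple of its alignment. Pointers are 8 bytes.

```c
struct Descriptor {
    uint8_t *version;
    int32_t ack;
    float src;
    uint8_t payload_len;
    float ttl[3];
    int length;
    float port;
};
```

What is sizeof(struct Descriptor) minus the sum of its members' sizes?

3

@0: version [8B, align 8] → 8
@8: ack [4B, align 4] → 12
@12: src [4B, align 4] → 16
@16: payload_len [1B, align 1] → 17
+3 pad (align 4)
@20: ttl [12B, align 4] → 32
@32: length [4B, align 4] → 36
@36: port [4B, align 4] → 40
size 40, align 8
data bytes 37, size 40 → padding 3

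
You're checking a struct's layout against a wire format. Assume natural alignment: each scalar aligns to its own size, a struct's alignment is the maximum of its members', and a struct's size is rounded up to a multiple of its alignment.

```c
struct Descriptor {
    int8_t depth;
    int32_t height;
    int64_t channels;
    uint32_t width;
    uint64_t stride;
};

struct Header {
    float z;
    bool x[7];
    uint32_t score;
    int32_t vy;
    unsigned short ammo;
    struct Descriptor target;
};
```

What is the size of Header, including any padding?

56

Descriptor: @0: depth [1B, align 1] → 1; +3 pad (align 4); @4: height [4B, align 4] → 8; @8: channels [8B, align 8] → 16; @16: width [4B, align 4] → 20; +4 pad (align 8); @24: stride [8B, align 8] → 32; size 32, align 8
@0: z [4B, align 4] → 4
@4: x [7B, align 1] → 11
+1 pad (align 4)
@12: score [4B, align 4] → 16
@16: vy [4B, align 4] → 20
@20: ammo [2B, align 2] → 22
+2 pad (align 8)
@24: target [32B, align 8] → 56
size 56, align 8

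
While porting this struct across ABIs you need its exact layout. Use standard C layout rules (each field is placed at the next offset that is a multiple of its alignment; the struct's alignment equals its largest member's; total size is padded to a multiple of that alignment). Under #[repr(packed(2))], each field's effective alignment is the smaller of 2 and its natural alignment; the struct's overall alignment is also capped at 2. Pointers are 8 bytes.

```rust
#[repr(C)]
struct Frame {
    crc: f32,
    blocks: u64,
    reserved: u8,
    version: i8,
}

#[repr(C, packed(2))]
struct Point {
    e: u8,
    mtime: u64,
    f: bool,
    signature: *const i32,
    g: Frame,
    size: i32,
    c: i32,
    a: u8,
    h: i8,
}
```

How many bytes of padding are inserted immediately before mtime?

1

Frame: 0..4  crc  (4B, 4-aligned); 4..8  -- padding (4B); 8..16  blocks  (8B, 8-aligned); 16..17  reserved  (1B, 1-aligned); 17..18  version  (1B, 1-aligned); 18..24  -- tail padding (6B); sizeof = 24, alignof = 8
0..1  e  (1B, 1-aligned)
1..2  -- padding (1B)
2..10  mtime  (8B, 2-aligned)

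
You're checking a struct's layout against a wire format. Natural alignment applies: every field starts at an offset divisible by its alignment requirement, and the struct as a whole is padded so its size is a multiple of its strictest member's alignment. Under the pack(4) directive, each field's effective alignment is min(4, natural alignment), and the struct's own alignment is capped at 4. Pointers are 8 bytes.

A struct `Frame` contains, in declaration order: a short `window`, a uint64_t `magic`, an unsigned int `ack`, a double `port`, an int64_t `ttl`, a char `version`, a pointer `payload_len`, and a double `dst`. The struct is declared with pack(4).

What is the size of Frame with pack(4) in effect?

52

window at 0 (size 2, align 2) → ends 2
pad 2 to align 4 for magic
magic at 4 (size 8, align 4) → ends 12
ack at 12 (size 4, align 4) → ends 16
port at 16 (size 8, align 4) → ends 24
ttl at 24 (size 8, align 4) → ends 32
version at 32 (size 1, align 1) → ends 33
pad 3 to align 4 for payload_len
payload_len at 36 (size 8, align 4) → ends 44
dst at 44 (size 8, align 4) → ends 52
total 52 bytes, alignment 4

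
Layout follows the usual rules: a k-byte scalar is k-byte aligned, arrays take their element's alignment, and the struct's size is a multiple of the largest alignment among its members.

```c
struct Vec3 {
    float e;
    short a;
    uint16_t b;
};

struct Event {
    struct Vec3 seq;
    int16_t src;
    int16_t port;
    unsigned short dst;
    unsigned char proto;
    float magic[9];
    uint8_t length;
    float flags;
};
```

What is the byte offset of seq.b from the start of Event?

Vec3: 0..4  e  (4B, 4-aligned); 4..6  a  (2B, 2-aligned); 6..8  b  (2B, 2-aligned); sizeof = 8, alignof = 4
0..8  seq  (8B, 4-aligned)
within Vec3: b at 6
0 + 6 = 6

6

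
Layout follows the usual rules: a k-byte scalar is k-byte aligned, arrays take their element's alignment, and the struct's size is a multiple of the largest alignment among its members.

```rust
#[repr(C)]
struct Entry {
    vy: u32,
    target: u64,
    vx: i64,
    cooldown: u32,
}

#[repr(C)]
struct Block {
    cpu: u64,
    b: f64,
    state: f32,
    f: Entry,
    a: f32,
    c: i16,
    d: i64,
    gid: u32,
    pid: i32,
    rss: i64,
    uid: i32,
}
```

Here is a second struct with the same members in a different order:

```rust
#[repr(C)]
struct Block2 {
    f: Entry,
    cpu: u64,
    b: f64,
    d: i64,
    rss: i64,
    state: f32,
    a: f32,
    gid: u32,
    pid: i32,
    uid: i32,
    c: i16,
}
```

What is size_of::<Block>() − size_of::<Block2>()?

Entry: vy at 0 (size 4, align 4) → ends 4; pad 4 to align 8 for target; target at 8 (size 8, align 8) → ends 16; vx at 16 (size 8, align 8) → ends 24; cooldown at 24 (size 4, align 4) → ends 28; tail pad 4 to reach multiple of 8; total 32 bytes, alignment 8
cpu at 0 (size 8, align 8) → ends 8
b at 8 (size 8, align 8) → ends 16
state at 16 (size 4, align 4) → ends 20
pad 4 to align 8 for f
f at 24 (size 32, align 8) → ends 56
a at 56 (size 4, align 4) → ends 60
c at 60 (size 2, align 2) → ends 62
pad 2 to align 8 for d
d at 64 (size 8, align 8) → ends 72
gid at 72 (size 4, align 4) → ends 76
pid at 76 (size 4, align 4) → ends 80
rss at 80 (size 8, align 8) → ends 88
uid at 88 (size 4, align 4) → ends 92
tail pad 4 to reach multiple of 8
total 96 bytes, alignment 8
— Block2 —
f at 0 (size 32, align 8) → ends 32
cpu at 32 (size 8, align 8) → ends 40
b at 40 (size 8, align 8) → ends 48
d at 48 (size 8, align 8) → ends 56
rss at 56 (size 8, align 8) → ends 64
state at 64 (size 4, align 4) → ends 68
a at 68 (size 4, align 4) → ends 72
gid at 72 (size 4, align 4) → ends 76
pid at 76 (size 4, align 4) → ends 80
uid at 80 (size 4, align 4) → ends 84
c at 84 (size 2, align 2) → ends 86
tail pad 2 to reach multiple of 8
total 88 bytes, alignment 8
96 − 88 = 8

8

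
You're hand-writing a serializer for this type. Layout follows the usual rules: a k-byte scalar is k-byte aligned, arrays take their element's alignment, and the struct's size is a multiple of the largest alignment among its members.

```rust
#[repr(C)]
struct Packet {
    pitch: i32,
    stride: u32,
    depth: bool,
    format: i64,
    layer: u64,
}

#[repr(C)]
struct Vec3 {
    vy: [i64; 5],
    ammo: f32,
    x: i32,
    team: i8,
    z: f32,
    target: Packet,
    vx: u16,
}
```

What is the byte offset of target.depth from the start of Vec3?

Packet: pitch at 0 (size 4, align 4) → ends 4; stride at 4 (size 4, align 4) → ends 8; depth at 8 (size 1, align 1) → ends 9; pad 7 to align 8 for format; format at 16 (size 8, align 8) → ends 24; layer at 24 (size 8, align 8) → ends 32; total 32 bytes, alignment 8
vy at 0 (size 40, align 8) → ends 40
ammo at 40 (size 4, align 4) → ends 44
x at 44 (size 4, align 4) → ends 48
team at 48 (size 1, align 1) → ends 49
pad 3 to align 4 for z
z at 52 (size 4, align 4) → ends 56
target at 56 (size 32, align 8) → ends 88
within Packet: depth at 8
56 + 8 = 64

64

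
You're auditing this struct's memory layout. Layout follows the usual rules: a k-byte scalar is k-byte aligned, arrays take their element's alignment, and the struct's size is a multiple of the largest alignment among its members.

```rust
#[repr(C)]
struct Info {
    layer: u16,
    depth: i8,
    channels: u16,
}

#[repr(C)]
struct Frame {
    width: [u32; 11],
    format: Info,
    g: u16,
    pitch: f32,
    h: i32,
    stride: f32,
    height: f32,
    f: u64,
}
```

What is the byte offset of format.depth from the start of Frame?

Info: layer at 0 (size 2, align 2) → ends 2; depth at 2 (size 1, align 1) → ends 3; pad 1 to align 2 for channels; channels at 4 (size 2, align 2) → ends 6; total 6 bytes, alignment 2
width at 0 (size 44, align 4) → ends 44
format at 44 (size 6, align 2) → ends 50
within Info: depth at 2
44 + 2 = 46

46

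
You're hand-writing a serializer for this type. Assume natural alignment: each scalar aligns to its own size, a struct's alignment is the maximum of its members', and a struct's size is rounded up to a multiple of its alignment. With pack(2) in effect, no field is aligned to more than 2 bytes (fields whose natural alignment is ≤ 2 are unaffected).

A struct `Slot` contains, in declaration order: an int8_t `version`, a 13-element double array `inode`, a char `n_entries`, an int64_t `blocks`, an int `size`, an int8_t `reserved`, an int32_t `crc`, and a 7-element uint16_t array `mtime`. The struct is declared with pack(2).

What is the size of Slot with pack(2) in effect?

140

0..1  version  (1B, 1-aligned)
1..2  -- padding (1B)
2..106  inode  (104B, 2-aligned)
106..107  n_entries  (1B, 1-aligned)
107..108  -- padding (1B)
108..116  blocks  (8B, 2-aligned)
116..120  size  (4B, 2-aligned)
120..121  reserved  (1B, 1-aligned)
121..122  -- padding (1B)
122..126  crc  (4B, 2-aligned)
126..140  mtime  (14B, 2-aligned)
sizeof = 140, alignof = 2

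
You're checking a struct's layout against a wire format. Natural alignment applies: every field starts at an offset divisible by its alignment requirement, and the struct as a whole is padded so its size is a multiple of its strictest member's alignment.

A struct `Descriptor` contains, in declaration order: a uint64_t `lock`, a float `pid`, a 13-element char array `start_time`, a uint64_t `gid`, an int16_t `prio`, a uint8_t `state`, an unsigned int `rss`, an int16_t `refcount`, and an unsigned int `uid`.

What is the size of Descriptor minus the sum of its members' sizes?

lock at 0 (size 8, align 8) → ends 8
pid at 8 (size 4, align 4) → ends 12
start_time at 12 (size 13, align 1) → ends 25
pad 7 to align 8 for gid
gid at 32 (size 8, align 8) → ends 40
prio at 40 (size 2, align 2) → ends 42
state at 42 (size 1, align 1) → ends 43
pad 1 to align 4 for rss
rss at 44 (size 4, align 4) → ends 48
refcount at 48 (size 2, align 2) → ends 50
pad 2 to align 4 for uid
uid at 52 (size 4, align 4) → ends 56
total 56 bytes, alignment 8
data bytes 46, size 56 → padding 10

10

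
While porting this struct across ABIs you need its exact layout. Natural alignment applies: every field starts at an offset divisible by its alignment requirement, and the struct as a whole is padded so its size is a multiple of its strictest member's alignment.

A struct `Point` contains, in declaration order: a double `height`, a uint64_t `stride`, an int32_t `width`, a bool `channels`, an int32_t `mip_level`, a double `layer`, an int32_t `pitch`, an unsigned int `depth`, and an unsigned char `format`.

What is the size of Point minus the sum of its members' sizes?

height at 0 (size 8, align 8) → ends 8
stride at 8 (size 8, align 8) → ends 16
width at 16 (size 4, align 4) → ends 20
channels at 20 (size 1, align 1) → ends 21
pad 3 to align 4 for mip_level
mip_level at 24 (size 4, align 4) → ends 28
pad 4 to align 8 for layer
layer at 32 (size 8, align 8) → ends 40
pitch at 40 (size 4, align 4) → ends 44
depth at 44 (size 4, align 4) → ends 48
format at 48 (size 1, align 1) → ends 49
tail pad 7 to reach multiple of 8
total 56 bytes, alignment 8
data bytes 42, size 56 → padding 14

14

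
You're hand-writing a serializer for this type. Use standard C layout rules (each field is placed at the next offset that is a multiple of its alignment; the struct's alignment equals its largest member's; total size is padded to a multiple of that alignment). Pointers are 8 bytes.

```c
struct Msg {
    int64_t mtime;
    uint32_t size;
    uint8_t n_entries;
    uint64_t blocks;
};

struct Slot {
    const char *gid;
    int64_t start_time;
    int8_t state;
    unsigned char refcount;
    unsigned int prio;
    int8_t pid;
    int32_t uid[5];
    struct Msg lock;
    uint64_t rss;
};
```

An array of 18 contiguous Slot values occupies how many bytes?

1440

Msg: 0..8  mtime  (8B, 8-aligned); 8..12  size  (4B, 4-aligned); 12..13  n_entries  (1B, 1-aligned); 13..16  -- padding (3B); 16..24  blocks  (8B, 8-aligned); sizeof = 24, alignof = 8
0..8  gid  (8B, 8-aligned)
8..16  start_time  (8B, 8-aligned)
16..17  state  (1B, 1-aligned)
17..18  refcount  (1B, 1-aligned)
18..20  -- padding (2B)
20..24  prio  (4B, 4-aligned)
24..25  pid  (1B, 1-aligned)
25..28  -- padding (3B)
28..48  uid  (20B, 4-aligned)
48..72  lock  (24B, 8-aligned)
72..80  rss  (8B, 8-aligned)
sizeof = 80, alignof = 8
array of 18: 18 × 80 = 1440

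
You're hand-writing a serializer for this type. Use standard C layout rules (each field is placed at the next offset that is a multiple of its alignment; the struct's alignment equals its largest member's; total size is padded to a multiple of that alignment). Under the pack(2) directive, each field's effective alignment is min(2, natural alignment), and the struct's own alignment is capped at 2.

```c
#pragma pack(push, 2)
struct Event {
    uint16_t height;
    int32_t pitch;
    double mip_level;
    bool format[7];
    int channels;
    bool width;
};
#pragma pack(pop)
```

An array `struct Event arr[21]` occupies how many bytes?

588

0..2  height  (2B, 2-aligned)
2..6  pitch  (4B, 2-aligned)
6..14  mip_level  (8B, 2-aligned)
14..21  format  (7B, 1-aligned)
21..22  -- padding (1B)
22..26  channels  (4B, 2-aligned)
26..27  width  (1B, 1-aligned)
27..28  -- tail padding (1B)
sizeof = 28, alignof = 2
array of 21: 21 × 28 = 588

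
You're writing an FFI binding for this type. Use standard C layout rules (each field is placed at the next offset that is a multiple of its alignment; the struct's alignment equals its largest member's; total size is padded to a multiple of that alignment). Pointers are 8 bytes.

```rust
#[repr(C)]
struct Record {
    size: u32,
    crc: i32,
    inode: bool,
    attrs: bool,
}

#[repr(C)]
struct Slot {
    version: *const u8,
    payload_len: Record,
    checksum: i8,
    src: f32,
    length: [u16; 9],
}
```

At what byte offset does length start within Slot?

Record: size at 0 (size 4, align 4) → ends 4; crc at 4 (size 4, align 4) → ends 8; inode at 8 (size 1, align 1) → ends 9; attrs at 9 (size 1, align 1) → ends 10; tail pad 2 to reach multiple of 4; total 12 bytes, alignment 4
version at 0 (size 8, align 8) → ends 8
payload_len at 8 (size 12, align 4) → ends 20
checksum at 20 (size 1, align 1) → ends 21
pad 3 to align 4 for src
src at 24 (size 4, align 4) → ends 28
length at 28 (size 18, align 2) → ends 46

28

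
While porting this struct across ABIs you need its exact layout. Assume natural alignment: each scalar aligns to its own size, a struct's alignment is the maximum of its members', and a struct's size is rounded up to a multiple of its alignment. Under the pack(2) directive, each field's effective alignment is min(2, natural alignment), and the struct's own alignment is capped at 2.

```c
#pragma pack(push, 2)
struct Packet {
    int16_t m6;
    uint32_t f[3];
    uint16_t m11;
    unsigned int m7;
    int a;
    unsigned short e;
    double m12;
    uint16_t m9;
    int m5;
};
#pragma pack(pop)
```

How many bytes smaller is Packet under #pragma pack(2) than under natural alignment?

natural layout:
  m6 at 0 (size 2, align 2) → ends 2
  pad 2 to align 4 for f
  f at 4 (size 12, align 4) → ends 16
  m11 at 16 (size 2, align 2) → ends 18
  pad 2 to align 4 for m7
  m7 at 20 (size 4, align 4) → ends 24
  a at 24 (size 4, align 4) → ends 28
  e at 28 (size 2, align 2) → ends 30
  pad 2 to align 8 for m12
  m12 at 32 (size 8, align 8) → ends 40
  m9 at 40 (size 2, align 2) → ends 42
  pad 2 to align 4 for m5
  m5 at 44 (size 4, align 4) → ends 48
  total 48 bytes, alignment 8
packed(2) layout:
  m6 at 0 (size 2, align 2) → ends 2
  f at 2 (size 12, align 2) → ends 14
  m11 at 14 (size 2, align 2) → ends 16
  m7 at 16 (size 4, align 2) → ends 20
  a at 20 (size 4, align 2) → ends 24
  e at 24 (size 2, align 2) → ends 26
  m12 at 26 (size 8, align 2) → ends 34
  m9 at 34 (size 2, align 2) → ends 36
  m5 at 36 (size 4, align 2) → ends 40
  total 40 bytes, alignment 2
48 − 40 = 8

8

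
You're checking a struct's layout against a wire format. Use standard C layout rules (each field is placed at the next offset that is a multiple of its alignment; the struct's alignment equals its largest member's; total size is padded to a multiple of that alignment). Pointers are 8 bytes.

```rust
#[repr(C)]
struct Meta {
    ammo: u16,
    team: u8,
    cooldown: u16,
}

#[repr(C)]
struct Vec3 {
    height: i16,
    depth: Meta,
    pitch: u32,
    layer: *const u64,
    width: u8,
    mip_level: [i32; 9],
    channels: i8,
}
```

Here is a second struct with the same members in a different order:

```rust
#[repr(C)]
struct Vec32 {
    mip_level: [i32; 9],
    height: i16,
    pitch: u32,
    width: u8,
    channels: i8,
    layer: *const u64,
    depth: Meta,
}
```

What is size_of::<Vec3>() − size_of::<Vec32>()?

Meta: ammo at 0 (size 2, align 2) → ends 2; team at 2 (size 1, align 1) → ends 3; pad 1 to align 2 for cooldown; cooldown at 4 (size 2, align 2) → ends 6; total 6 bytes, alignment 2
height at 0 (size 2, align 2) → ends 2
depth at 2 (size 6, align 2) → ends 8
pitch at 8 (size 4, align 4) → ends 12
pad 4 to align 8 for layer
layer at 16 (size 8, align 8) → ends 24
width at 24 (size 1, align 1) → ends 25
pad 3 to align 4 for mip_level
mip_level at 28 (size 36, align 4) → ends 64
channels at 64 (size 1, align 1) → ends 65
tail pad 7 to reach multiple of 8
total 72 bytes, alignment 8
— Vec32 —
mip_level at 0 (size 36, align 4) → ends 36
height at 36 (size 2, align 2) → ends 38
pad 2 to align 4 for pitch
pitch at 40 (size 4, align 4) → ends 44
width at 44 (size 1, align 1) → ends 45
channels at 45 (size 1, align 1) → ends 46
pad 2 to align 8 for layer
layer at 48 (size 8, align 8) → ends 56
depth at 56 (size 6, align 2) → ends 62
tail pad 2 to reach multiple of 8
total 64 bytes, alignment 8
72 − 64 = 8

8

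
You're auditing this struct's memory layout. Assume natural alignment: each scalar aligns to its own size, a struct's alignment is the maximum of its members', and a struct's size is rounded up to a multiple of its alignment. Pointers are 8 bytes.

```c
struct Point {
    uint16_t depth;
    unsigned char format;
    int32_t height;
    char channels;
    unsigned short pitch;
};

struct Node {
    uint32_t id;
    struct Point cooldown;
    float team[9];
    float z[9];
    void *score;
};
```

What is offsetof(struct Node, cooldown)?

4

Point: 0..2  depth  (2B, 2-aligned); 2..3  format  (1B, 1-aligned); 3..4  -- padding (1B); 4..8  height  (4B, 4-aligned); 8..9  channels  (1B, 1-aligned); 9..10  -- padding (1B); 10..12  pitch  (2B, 2-aligned); sizeof = 12, alignof = 4
0..4  id  (4B, 4-aligned)
4..16  cooldown  (12B, 4-aligned)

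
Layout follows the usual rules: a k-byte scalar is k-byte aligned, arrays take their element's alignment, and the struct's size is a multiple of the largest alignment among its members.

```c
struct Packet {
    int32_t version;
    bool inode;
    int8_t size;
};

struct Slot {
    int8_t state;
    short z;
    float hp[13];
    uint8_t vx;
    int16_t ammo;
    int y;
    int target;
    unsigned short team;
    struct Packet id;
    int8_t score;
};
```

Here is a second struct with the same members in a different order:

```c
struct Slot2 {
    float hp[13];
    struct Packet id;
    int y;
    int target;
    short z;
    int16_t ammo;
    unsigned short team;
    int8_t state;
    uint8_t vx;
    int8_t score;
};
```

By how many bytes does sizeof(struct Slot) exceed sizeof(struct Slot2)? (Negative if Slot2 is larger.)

4

Packet: version at 0 (size 4, align 4) → ends 4; inode at 4 (size 1, align 1) → ends 5; size at 5 (size 1, align 1) → ends 6; tail pad 2 to reach multiple of 4; total 8 bytes, alignment 4
state at 0 (size 1, align 1) → ends 1
pad 1 to align 2 for z
z at 2 (size 2, align 2) → ends 4
hp at 4 (size 52, align 4) → ends 56
vx at 56 (size 1, align 1) → ends 57
pad 1 to align 2 for ammo
ammo at 58 (size 2, align 2) → ends 60
y at 60 (size 4, align 4) → ends 64
target at 64 (size 4, align 4) → ends 68
team at 68 (size 2, align 2) → ends 70
pad 2 to align 4 for id
id at 72 (size 8, align 4) → ends 80
score at 80 (size 1, align 1) → ends 81
tail pad 3 to reach multiple of 4
total 84 bytes, alignment 4
— Slot2 —
hp at 0 (size 52, align 4) → ends 52
id at 52 (size 8, align 4) → ends 60
y at 60 (size 4, align 4) → ends 64
target at 64 (size 4, align 4) → ends 68
z at 68 (size 2, align 2) → ends 70
ammo at 70 (size 2, align 2) → ends 72
team at 72 (size 2, align 2) → ends 74
state at 74 (size 1, align 1) → ends 75
vx at 75 (size 1, align 1) → ends 76
score at 76 (size 1, align 1) → ends 77
tail pad 3 to reach multiple of 4
total 80 bytes, alignment 4
84 − 80 = 4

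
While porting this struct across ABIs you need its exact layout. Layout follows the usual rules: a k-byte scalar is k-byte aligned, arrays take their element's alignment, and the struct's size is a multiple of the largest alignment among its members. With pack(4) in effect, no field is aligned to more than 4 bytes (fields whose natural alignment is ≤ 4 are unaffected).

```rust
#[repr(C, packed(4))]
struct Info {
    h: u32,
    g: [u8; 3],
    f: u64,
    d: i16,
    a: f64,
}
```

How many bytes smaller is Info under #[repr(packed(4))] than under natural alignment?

natural layout:
  h at 0 (size 4, align 4) → ends 4
  g at 4 (size 3, align 1) → ends 7
  pad 1 to align 8 for f
  f at 8 (size 8, align 8) → ends 16
  d at 16 (size 2, align 2) → ends 18
  pad 6 to align 8 for a
  a at 24 (size 8, align 8) → ends 32
  total 32 bytes, alignment 8
packed(4) layout:
  h at 0 (size 4, align 4) → ends 4
  g at 4 (size 3, align 1) → ends 7
  pad 1 to align 4 for f
  f at 8 (size 8, align 4) → ends 16
  d at 16 (size 2, align 2) → ends 18
  pad 2 to align 4 for a
  a at 20 (size 8, align 4) → ends 28
  total 28 bytes, alignment 4
32 − 28 = 4

4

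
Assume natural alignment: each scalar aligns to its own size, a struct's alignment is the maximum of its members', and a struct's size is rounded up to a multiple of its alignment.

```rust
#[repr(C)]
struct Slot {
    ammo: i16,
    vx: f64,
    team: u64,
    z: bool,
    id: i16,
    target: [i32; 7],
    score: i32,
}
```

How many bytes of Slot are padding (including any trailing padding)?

ammo at 0 (size 2, align 2) → ends 2
pad 6 to align 8 for vx
vx at 8 (size 8, align 8) → ends 16
team at 16 (size 8, align 8) → ends 24
z at 24 (size 1, align 1) → ends 25
pad 1 to align 2 for id
id at 26 (size 2, align 2) → ends 28
target at 28 (size 28, align 4) → ends 56
score at 56 (size 4, align 4) → ends 60
tail pad 4 to reach multiple of 8
total 64 bytes, alignment 8
data bytes 53, size 64 → padding 11

11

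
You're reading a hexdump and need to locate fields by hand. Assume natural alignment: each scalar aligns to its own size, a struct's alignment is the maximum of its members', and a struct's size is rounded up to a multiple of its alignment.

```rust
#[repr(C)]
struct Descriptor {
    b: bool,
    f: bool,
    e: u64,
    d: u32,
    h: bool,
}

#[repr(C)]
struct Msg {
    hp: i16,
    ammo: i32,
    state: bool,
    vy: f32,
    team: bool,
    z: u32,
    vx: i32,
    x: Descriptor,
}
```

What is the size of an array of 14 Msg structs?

Descriptor: @0: b [1B, align 1] → 1; @1: f [1B, align 1] → 2; +6 pad (align 8); @8: e [8B, align 8] → 16; @16: d [4B, align 4] → 20; @20: h [1B, align 1] → 21; +3 tail pad (align 8); size 24, align 8
@0: hp [2B, align 2] → 2
+2 pad (align 4)
@4: ammo [4B, align 4] → 8
@8: state [1B, align 1] → 9
+3 pad (align 4)
@12: vy [4B, align 4] → 16
@16: team [1B, align 1] → 17
+3 pad (align 4)
@20: z [4B, align 4] → 24
@24: vx [4B, align 4] → 28
+4 pad (align 8)
@32: x [24B, align 8] → 56
size 56, align 8
array of 14: 14 × 56 = 784

784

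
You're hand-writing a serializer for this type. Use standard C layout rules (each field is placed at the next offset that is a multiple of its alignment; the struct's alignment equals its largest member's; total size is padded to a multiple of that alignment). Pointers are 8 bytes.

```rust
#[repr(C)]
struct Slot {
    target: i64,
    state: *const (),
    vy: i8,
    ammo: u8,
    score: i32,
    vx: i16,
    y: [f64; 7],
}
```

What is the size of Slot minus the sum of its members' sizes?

8

@0: target [8B, align 8] → 8
@8: state [8B, align 8] → 16
@16: vy [1B, align 1] → 17
@17: ammo [1B, align 1] → 18
+2 pad (align 4)
@20: score [4B, align 4] → 24
@24: vx [2B, align 2] → 26
+6 pad (align 8)
@32: y [56B, align 8] → 88
size 88, align 8
data bytes 80, size 88 → padding 8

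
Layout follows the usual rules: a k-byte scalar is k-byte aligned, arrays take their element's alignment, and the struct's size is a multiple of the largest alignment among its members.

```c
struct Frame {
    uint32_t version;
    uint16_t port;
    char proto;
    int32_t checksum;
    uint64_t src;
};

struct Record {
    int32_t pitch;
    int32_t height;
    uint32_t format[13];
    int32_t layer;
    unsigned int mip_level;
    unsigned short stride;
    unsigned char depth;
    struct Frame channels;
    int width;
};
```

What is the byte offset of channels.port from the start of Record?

Frame: @0: version [4B, align 4] → 4; @4: port [2B, align 2] → 6; @6: proto [1B, align 1] → 7; +1 pad (align 4); @8: checksum [4B, align 4] → 12; +4 pad (align 8); @16: src [8B, align 8] → 24; size 24, align 8
@0: pitch [4B, align 4] → 4
@4: height [4B, align 4] → 8
@8: format [52B, align 4] → 60
@60: layer [4B, align 4] → 64
@64: mip_level [4B, align 4] → 68
@68: stride [2B, align 2] → 70
@70: depth [1B, align 1] → 71
+1 pad (align 8)
@72: channels [24B, align 8] → 96
within Frame: port at 4
72 + 4 = 76

76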